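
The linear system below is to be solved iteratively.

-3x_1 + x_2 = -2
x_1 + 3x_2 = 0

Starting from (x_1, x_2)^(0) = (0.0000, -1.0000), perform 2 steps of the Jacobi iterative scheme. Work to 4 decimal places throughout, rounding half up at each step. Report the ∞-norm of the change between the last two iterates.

Iteration 1:
  x_1 = (-2 - (1)·-1.0000) / (-3) = 0.3333
  x_2 = (0 - (1)·0.0000) / (3) = 0.0000
Iteration 2:
  x_1 = (-2 - (1)·0.0000) / (-3) = 0.6667
  x_2 = (0 - (1)·0.3333) / (3) = -0.1111
Change: (0.3334, -0.1111) → max |·| = 0.3334

0.3334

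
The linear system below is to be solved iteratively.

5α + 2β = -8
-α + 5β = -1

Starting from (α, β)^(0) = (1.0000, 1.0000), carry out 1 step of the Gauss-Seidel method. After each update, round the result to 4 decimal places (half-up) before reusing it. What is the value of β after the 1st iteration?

Iteration 1:
  α = (-8 - (2)·1.0000) / (5) = -2.0000
  β = (-1 - (-1)·-2.0000) / (5) = -0.6000

-0.6000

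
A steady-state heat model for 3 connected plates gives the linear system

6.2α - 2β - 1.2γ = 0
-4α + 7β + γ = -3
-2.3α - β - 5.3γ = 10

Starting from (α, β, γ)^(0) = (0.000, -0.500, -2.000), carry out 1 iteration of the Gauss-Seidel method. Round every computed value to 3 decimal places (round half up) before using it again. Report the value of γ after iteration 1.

-1.563

Iteration 1:
  α = (0 - (-2)·-0.500 - (-1.2)·-2.000) / (6.2) = -0.548
  β = (-3 - (-4)·-0.548 - (1)·-2.000) / (7) = -0.456
  γ = (10 - (-2.3)·-0.548 - (-1)·-0.456) / (-5.3) = -1.563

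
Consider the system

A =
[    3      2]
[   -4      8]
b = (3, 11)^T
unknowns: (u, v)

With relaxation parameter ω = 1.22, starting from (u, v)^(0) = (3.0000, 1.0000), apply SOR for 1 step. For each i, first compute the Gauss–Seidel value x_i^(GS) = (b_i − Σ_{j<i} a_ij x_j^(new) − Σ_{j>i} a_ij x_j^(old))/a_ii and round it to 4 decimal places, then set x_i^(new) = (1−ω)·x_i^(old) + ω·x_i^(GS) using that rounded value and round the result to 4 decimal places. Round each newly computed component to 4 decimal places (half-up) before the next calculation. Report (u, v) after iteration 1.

(-0.2534, 1.3029)

Iteration 1:
  u: GS value = (3 - (2)·1.0000) / (3) = 0.3333;  u ← (1−ω)·3.0000 + ω·0.3333 = -0.2534
  v: GS value = (11 - (-4)·-0.2534) / (8) = 1.2483;  v ← (1−ω)·1.0000 + ω·1.2483 = 1.3029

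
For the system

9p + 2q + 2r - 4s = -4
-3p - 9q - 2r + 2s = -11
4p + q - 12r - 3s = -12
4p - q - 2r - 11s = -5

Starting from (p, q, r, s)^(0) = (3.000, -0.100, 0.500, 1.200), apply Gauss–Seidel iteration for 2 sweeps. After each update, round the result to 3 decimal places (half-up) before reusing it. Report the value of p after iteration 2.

-0.851

Iteration 1:
  p = (-4 - (2)·-0.100 - (2)·0.500 - (-4)·1.200) / (9) = 0.000
  q = (-11 - (-3)·0.000 - (-2)·0.500 - (2)·1.200) / (-9) = 1.378
  r = (-12 - (4)·0.000 - (1)·1.378 - (-3)·1.200) / (-12) = 0.815
  s = (-5 - (4)·0.000 - (-1)·1.378 - (-2)·0.815) / (-11) = 0.181
Iteration 2:
  p = (-4 - (2)·1.378 - (2)·0.815 - (-4)·0.181) / (9) = -0.851
  q = (-11 - (-3)·-0.851 - (-2)·0.815 - (2)·0.181) / (-9) = 1.365
  r = (-12 - (4)·-0.851 - (1)·1.365 - (-3)·0.181) / (-12) = 0.785
  s = (-5 - (4)·-0.851 - (-1)·1.365 - (-2)·0.785) / (-11) = -0.122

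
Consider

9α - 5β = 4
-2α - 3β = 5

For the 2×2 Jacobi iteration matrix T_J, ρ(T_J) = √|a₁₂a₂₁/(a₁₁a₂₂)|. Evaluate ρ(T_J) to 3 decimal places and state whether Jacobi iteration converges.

0.609

a₁₂a₂₁/(a₁₁a₂₂) = (-5)·(-2) / ((9)·(-3)) = -0.370370
ρ = √|-0.370370| = √0.370370 = 0.609
ρ < 1, so Jacobi converges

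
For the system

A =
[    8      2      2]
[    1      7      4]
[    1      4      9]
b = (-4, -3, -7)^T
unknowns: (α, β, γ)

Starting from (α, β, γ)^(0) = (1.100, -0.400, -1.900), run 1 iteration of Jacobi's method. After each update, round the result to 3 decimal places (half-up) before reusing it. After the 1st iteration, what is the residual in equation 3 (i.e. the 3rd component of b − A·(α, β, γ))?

-2.577

Iteration 1:
  α = (-4 - (2)·-0.400 - (2)·-1.900) / (8) = 0.075
  β = (-3 - (1)·1.100 - (4)·-1.900) / (7) = 0.500
  γ = (-7 - (1)·1.100 - (4)·-0.400) / (9) = -0.722
Residual b − A·x = (-4.156, -3.687, -2.577)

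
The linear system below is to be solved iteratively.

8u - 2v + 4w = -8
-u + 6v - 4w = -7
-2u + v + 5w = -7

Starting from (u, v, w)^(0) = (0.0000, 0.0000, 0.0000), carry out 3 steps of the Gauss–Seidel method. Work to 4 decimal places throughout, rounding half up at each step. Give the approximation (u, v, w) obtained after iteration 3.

(-0.9858, -2.1110, -1.3721)

Iteration 1:
  u = (-8 - (-2)·0.0000 - (4)·0.0000) / (8) = -1.0000
  v = (-7 - (-1)·-1.0000 - (-4)·0.0000) / (6) = -1.3333
  w = (-7 - (-2)·-1.0000 - (1)·-1.3333) / (5) = -1.5333
Iteration 2:
  u = (-8 - (-2)·-1.3333 - (4)·-1.5333) / (8) = -0.5667
  v = (-7 - (-1)·-0.5667 - (-4)·-1.5333) / (6) = -2.2833
  w = (-7 - (-2)·-0.5667 - (1)·-2.2833) / (5) = -1.1700
Iteration 3:
  u = (-8 - (-2)·-2.2833 - (4)·-1.1700) / (8) = -0.9858
  v = (-7 - (-1)·-0.9858 - (-4)·-1.1700) / (6) = -2.1110
  w = (-7 - (-2)·-0.9858 - (1)·-2.1110) / (5) = -1.3721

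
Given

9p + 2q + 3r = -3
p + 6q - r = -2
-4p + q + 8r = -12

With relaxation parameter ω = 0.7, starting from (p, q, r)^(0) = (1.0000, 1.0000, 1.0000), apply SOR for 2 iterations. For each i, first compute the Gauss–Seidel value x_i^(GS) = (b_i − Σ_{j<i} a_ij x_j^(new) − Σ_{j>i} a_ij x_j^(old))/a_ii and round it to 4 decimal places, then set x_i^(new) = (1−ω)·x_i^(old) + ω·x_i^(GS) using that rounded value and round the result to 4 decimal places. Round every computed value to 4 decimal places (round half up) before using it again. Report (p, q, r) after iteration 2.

(-0.1585, -0.2515, -1.3481)

Iteration 1:
  p: GS value = (-3 - (2)·1.0000 - (3)·1.0000) / (9) = -0.8889;  p ← (1−ω)·1.0000 + ω·-0.8889 = -0.3222
  q: GS value = (-2 - (1)·-0.3222 - (-1)·1.0000) / (6) = -0.1130;  q ← (1−ω)·1.0000 + ω·-0.1130 = 0.2209
  r: GS value = (-12 - (-4)·-0.3222 - (1)·0.2209) / (8) = -1.6887;  r ← (1−ω)·1.0000 + ω·-1.6887 = -0.8821
Iteration 2:
  p: GS value = (-3 - (2)·0.2209 - (3)·-0.8821) / (9) = -0.0884;  p ← (1−ω)·-0.3222 + ω·-0.0884 = -0.1585
  q: GS value = (-2 - (1)·-0.1585 - (-1)·-0.8821) / (6) = -0.4539;  q ← (1−ω)·0.2209 + ω·-0.4539 = -0.2515
  r: GS value = (-12 - (-4)·-0.1585 - (1)·-0.2515) / (8) = -1.5478;  r ← (1−ω)·-0.8821 + ω·-1.5478 = -1.3481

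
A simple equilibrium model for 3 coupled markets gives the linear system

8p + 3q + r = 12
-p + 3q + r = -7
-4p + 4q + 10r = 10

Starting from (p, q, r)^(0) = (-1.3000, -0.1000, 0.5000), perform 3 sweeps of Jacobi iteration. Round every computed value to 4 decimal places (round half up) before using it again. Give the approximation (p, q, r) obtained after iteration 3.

Iteration 1:
  p = (12 - (3)·-0.1000 - (1)·0.5000) / (8) = 1.4750
  q = (-7 - (-1)·-1.3000 - (1)·0.5000) / (3) = -2.9333
  r = (10 - (-4)·-1.3000 - (4)·-0.1000) / (10) = 0.5200
Iteration 2:
  p = (12 - (3)·-2.9333 - (1)·0.5200) / (8) = 2.5350
  q = (-7 - (-1)·1.4750 - (1)·0.5200) / (3) = -2.0150
  r = (10 - (-4)·1.4750 - (4)·-2.9333) / (10) = 2.7633
Iteration 3:
  p = (12 - (3)·-2.0150 - (1)·2.7633) / (8) = 1.9102
  q = (-7 - (-1)·2.5350 - (1)·2.7633) / (3) = -2.4094
  r = (10 - (-4)·2.5350 - (4)·-2.0150) / (10) = 2.8200

(1.9102, -2.4094, 2.8200)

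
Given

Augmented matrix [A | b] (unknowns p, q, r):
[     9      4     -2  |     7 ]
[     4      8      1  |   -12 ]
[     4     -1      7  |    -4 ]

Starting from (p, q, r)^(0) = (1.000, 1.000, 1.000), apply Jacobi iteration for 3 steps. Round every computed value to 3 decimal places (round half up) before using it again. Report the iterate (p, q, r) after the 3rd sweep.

Iteration 1:
  p = (7 - (4)·1.000 - (-2)·1.000) / (9) = 0.556
  q = (-12 - (4)·1.000 - (1)·1.000) / (8) = -2.125
  r = (-4 - (4)·1.000 - (-1)·1.000) / (7) = -1.000
Iteration 2:
  p = (7 - (4)·-2.125 - (-2)·-1.000) / (9) = 1.500
  q = (-12 - (4)·0.556 - (1)·-1.000) / (8) = -1.653
  r = (-4 - (4)·0.556 - (-1)·-2.125) / (7) = -1.193
Iteration 3:
  p = (7 - (4)·-1.653 - (-2)·-1.193) / (9) = 1.247
  q = (-12 - (4)·1.500 - (1)·-1.193) / (8) = -2.101
  r = (-4 - (4)·1.500 - (-1)·-1.653) / (7) = -1.665

(1.247, -2.101, -1.665)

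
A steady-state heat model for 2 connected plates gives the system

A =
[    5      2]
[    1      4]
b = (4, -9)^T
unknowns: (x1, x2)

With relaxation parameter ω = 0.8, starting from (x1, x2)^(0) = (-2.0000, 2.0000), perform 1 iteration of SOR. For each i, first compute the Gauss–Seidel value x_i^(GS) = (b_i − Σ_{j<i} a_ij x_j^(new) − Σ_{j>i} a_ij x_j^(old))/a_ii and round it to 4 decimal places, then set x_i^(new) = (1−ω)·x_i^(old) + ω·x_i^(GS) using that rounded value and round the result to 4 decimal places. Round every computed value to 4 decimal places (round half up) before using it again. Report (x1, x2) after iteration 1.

Iteration 1:
  x1: GS value = (4 - (2)·2.0000) / (5) = 0.0000;  x1 ← (1−ω)·-2.0000 + ω·0.0000 = -0.4000
  x2: GS value = (-9 - (1)·-0.4000) / (4) = -2.1500;  x2 ← (1−ω)·2.0000 + ω·-2.1500 = -1.3200

(-0.4000, -1.3200)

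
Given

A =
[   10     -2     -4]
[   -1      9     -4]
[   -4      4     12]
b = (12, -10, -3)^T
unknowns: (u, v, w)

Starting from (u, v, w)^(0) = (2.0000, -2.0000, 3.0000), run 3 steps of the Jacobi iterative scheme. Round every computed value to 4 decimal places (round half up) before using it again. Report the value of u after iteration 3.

1.2259

Iteration 1:
  u = (12 - (-2)·-2.0000 - (-4)·3.0000) / (10) = 2.0000
  v = (-10 - (-1)·2.0000 - (-4)·3.0000) / (9) = 0.4444
  w = (-3 - (-4)·2.0000 - (4)·-2.0000) / (12) = 1.0833
Iteration 2:
  u = (12 - (-2)·0.4444 - (-4)·1.0833) / (10) = 1.7222
  v = (-10 - (-1)·2.0000 - (-4)·1.0833) / (9) = -0.4074
  w = (-3 - (-4)·2.0000 - (4)·0.4444) / (12) = 0.2685
Iteration 3:
  u = (12 - (-2)·-0.4074 - (-4)·0.2685) / (10) = 1.2259
  v = (-10 - (-1)·1.7222 - (-4)·0.2685) / (9) = -0.8004
  w = (-3 - (-4)·1.7222 - (4)·-0.4074) / (12) = 0.4599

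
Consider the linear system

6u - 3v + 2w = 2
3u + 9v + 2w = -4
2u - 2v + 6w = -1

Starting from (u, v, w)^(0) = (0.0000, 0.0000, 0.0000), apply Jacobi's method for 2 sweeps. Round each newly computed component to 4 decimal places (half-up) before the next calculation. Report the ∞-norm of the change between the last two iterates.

Iteration 1:
  u = (2 - (-3)·0.0000 - (2)·0.0000) / (6) = 0.3333
  v = (-4 - (3)·0.0000 - (2)·0.0000) / (9) = -0.4444
  w = (-1 - (2)·0.0000 - (-2)·0.0000) / (6) = -0.1667
Iteration 2:
  u = (2 - (-3)·-0.4444 - (2)·-0.1667) / (6) = 0.1667
  v = (-4 - (3)·0.3333 - (2)·-0.1667) / (9) = -0.5185
  w = (-1 - (2)·0.3333 - (-2)·-0.4444) / (6) = -0.4259
Change: (-0.1666, -0.0741, -0.2592) → max |·| = 0.2592

0.2592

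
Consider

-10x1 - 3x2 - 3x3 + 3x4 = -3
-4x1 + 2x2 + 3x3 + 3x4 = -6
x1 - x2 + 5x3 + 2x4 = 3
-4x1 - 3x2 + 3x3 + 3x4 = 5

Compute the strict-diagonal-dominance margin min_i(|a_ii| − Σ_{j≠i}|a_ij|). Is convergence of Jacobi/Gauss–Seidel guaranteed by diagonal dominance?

-8

row 1: |-10| − (3+3+3) = 1
row 2: |2| − (4+3+3) = -8
row 3: |5| − (1+1+2) = 1
row 4: |3| − (4+3+3) = -7
minimum over rows = -8 → not strictly diagonally dominant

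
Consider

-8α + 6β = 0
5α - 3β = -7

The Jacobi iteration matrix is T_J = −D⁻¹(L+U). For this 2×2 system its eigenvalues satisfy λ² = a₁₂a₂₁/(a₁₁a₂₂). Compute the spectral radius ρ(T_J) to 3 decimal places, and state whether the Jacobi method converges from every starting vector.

a₁₂a₂₁/(a₁₁a₂₂) = (6)·(5) / ((-8)·(-3)) = 1.250000
ρ = √|1.250000| = √1.250000 = 1.118
ρ > 1, so Jacobi diverges

1.118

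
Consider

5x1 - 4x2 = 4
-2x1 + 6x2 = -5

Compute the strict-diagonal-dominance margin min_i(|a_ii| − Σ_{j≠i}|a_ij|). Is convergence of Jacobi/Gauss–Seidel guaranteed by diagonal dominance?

row 1: |5| − (4) = 1
row 2: |6| − (2) = 4
minimum over rows = 1 → strictly diagonally dominant (convergence guaranteed)

1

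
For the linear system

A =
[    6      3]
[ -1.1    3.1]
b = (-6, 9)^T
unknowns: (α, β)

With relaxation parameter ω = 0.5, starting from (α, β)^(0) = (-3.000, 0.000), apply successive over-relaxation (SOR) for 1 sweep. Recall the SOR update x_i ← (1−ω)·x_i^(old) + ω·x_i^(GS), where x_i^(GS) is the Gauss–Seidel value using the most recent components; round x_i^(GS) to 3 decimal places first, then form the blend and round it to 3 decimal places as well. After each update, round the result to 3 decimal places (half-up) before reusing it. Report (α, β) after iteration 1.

(-2.000, 1.097)

Iteration 1:
  α: GS value = (-6 - (3)·0.000) / (6) = -1.000;  α ← (1−ω)·-3.000 + ω·-1.000 = -2.000
  β: GS value = (9 - (-1.1)·-2.000) / (3.1) = 2.194;  β ← (1−ω)·0.000 + ω·2.194 = 1.097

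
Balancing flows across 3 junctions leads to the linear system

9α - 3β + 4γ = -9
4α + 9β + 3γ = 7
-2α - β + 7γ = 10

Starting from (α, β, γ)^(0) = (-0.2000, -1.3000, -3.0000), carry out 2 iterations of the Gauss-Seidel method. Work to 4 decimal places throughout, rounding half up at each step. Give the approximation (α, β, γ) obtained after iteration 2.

(-1.1305, 0.7268, 1.2094)

Iteration 1:
  α = (-9 - (-3)·-1.3000 - (4)·-3.0000) / (9) = -0.1000
  β = (7 - (4)·-0.1000 - (3)·-3.0000) / (9) = 1.8222
  γ = (10 - (-2)·-0.1000 - (-1)·1.8222) / (7) = 1.6603
Iteration 2:
  α = (-9 - (-3)·1.8222 - (4)·1.6603) / (9) = -1.1305
  β = (7 - (4)·-1.1305 - (3)·1.6603) / (9) = 0.7268
  γ = (10 - (-2)·-1.1305 - (-1)·0.7268) / (7) = 1.2094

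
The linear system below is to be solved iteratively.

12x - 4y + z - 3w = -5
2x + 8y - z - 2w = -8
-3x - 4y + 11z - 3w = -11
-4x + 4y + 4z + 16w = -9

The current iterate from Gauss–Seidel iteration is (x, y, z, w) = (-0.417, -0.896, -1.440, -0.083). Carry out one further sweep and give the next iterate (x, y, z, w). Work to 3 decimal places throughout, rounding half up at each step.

One sweep:
  x = (-5 - (-4)·-0.896 - (1)·-1.440 - (-3)·-0.083) / (12) = -0.616
  y = (-8 - (2)·-0.616 - (-1)·-1.440 - (-2)·-0.083) / (8) = -1.047
  z = (-11 - (-3)·-0.616 - (-4)·-1.047 - (-3)·-0.083) / (11) = -1.571
  w = (-9 - (-4)·-0.616 - (4)·-1.047 - (4)·-1.571) / (16) = -0.062

(-0.616, -1.047, -1.571, -0.062)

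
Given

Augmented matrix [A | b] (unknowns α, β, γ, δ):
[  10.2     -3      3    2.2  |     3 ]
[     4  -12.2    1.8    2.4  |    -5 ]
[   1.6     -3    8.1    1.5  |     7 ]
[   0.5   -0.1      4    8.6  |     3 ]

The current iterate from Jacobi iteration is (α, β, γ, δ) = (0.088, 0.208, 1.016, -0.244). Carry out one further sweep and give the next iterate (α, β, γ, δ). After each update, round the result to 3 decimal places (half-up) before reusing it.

(0.109, 0.541, 0.969, -0.126)

One sweep:
  α = (3 - (-3)·0.208 - (3)·1.016 - (2.2)·-0.244) / (10.2) = 0.109
  β = (-5 - (4)·0.088 - (1.8)·1.016 - (2.4)·-0.244) / (-12.2) = 0.541
  γ = (7 - (1.6)·0.088 - (-3)·0.208 - (1.5)·-0.244) / (8.1) = 0.969
  δ = (3 - (0.5)·0.088 - (-0.1)·0.208 - (4)·1.016) / (8.6) = -0.126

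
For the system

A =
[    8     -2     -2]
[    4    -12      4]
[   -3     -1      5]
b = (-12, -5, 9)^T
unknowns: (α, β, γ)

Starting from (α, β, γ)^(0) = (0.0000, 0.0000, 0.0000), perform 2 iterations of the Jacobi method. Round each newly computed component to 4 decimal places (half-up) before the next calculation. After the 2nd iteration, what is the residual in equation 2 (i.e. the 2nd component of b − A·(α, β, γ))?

1.0504

Iteration 1:
  α = (-12 - (-2)·0.0000 - (-2)·0.0000) / (8) = -1.5000
  β = (-5 - (4)·0.0000 - (4)·0.0000) / (-12) = 0.4167
  γ = (9 - (-3)·0.0000 - (-1)·0.0000) / (5) = 1.8000
Iteration 2:
  α = (-12 - (-2)·0.4167 - (-2)·1.8000) / (8) = -0.9458
  β = (-5 - (4)·-1.5000 - (4)·1.8000) / (-12) = 0.5167
  γ = (9 - (-3)·-1.5000 - (-1)·0.4167) / (5) = 0.9833
Residual b − A·x = (-1.4336, 1.0504, 1.7628)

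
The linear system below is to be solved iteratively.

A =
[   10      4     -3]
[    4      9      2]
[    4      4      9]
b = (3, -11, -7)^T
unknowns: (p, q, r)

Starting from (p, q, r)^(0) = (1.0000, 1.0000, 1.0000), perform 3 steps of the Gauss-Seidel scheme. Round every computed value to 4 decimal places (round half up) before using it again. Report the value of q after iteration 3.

Iteration 1:
  p = (3 - (4)·1.0000 - (-3)·1.0000) / (10) = 0.2000
  q = (-11 - (4)·0.2000 - (2)·1.0000) / (9) = -1.5333
  r = (-7 - (4)·0.2000 - (4)·-1.5333) / (9) = -0.1852
Iteration 2:
  p = (3 - (4)·-1.5333 - (-3)·-0.1852) / (10) = 0.8578
  q = (-11 - (4)·0.8578 - (2)·-0.1852) / (9) = -1.5623
  r = (-7 - (4)·0.8578 - (4)·-1.5623) / (9) = -0.4647
Iteration 3:
  p = (3 - (4)·-1.5623 - (-3)·-0.4647) / (10) = 0.7855
  q = (-11 - (4)·0.7855 - (2)·-0.4647) / (9) = -1.4681
  r = (-7 - (4)·0.7855 - (4)·-1.4681) / (9) = -0.4744

-1.4681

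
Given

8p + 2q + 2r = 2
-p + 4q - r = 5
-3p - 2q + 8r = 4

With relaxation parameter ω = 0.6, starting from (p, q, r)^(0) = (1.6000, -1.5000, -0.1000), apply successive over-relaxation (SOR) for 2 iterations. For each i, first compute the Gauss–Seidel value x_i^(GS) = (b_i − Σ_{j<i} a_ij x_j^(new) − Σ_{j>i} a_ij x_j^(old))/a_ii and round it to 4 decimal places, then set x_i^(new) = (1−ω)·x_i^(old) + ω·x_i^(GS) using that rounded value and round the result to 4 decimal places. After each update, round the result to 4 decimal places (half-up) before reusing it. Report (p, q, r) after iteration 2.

(0.4383, 1.0118, 0.7645)

Iteration 1:
  p: GS value = (2 - (2)·-1.5000 - (2)·-0.1000) / (8) = 0.6500;  p ← (1−ω)·1.6000 + ω·0.6500 = 1.0300
  q: GS value = (5 - (-1)·1.0300 - (-1)·-0.1000) / (4) = 1.4825;  q ← (1−ω)·-1.5000 + ω·1.4825 = 0.2895
  r: GS value = (4 - (-3)·1.0300 - (-2)·0.2895) / (8) = 0.9586;  r ← (1−ω)·-0.1000 + ω·0.9586 = 0.5352
Iteration 2:
  p: GS value = (2 - (2)·0.2895 - (2)·0.5352) / (8) = 0.0438;  p ← (1−ω)·1.0300 + ω·0.0438 = 0.4383
  q: GS value = (5 - (-1)·0.4383 - (-1)·0.5352) / (4) = 1.4934;  q ← (1−ω)·0.2895 + ω·1.4934 = 1.0118
  r: GS value = (4 - (-3)·0.4383 - (-2)·1.0118) / (8) = 0.9173;  r ← (1−ω)·0.5352 + ω·0.9173 = 0.7645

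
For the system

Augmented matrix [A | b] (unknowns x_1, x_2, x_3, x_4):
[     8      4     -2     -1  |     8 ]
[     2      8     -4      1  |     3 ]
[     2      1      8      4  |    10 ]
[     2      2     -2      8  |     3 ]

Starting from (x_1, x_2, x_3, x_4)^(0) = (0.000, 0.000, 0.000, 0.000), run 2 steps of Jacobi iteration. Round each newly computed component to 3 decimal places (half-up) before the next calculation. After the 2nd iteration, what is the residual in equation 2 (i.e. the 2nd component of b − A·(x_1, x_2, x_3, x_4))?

-2.248

Iteration 1:
  x_1 = (8 - (4)·0.000 - (-2)·0.000 - (-1)·0.000) / (8) = 1.000
  x_2 = (3 - (2)·0.000 - (-4)·0.000 - (1)·0.000) / (8) = 0.375
  x_3 = (10 - (2)·0.000 - (1)·0.000 - (4)·0.000) / (8) = 1.250
  x_4 = (3 - (2)·0.000 - (2)·0.000 - (-2)·0.000) / (8) = 0.375
Iteration 2:
  x_1 = (8 - (4)·0.375 - (-2)·1.250 - (-1)·0.375) / (8) = 1.172
  x_2 = (3 - (2)·1.000 - (-4)·1.250 - (1)·0.375) / (8) = 0.703
  x_3 = (10 - (2)·1.000 - (1)·0.375 - (4)·0.375) / (8) = 0.766
  x_4 = (3 - (2)·1.000 - (2)·0.375 - (-2)·1.250) / (8) = 0.344
Residual b − A·x = (-2.312, -2.248, -0.551, -1.970)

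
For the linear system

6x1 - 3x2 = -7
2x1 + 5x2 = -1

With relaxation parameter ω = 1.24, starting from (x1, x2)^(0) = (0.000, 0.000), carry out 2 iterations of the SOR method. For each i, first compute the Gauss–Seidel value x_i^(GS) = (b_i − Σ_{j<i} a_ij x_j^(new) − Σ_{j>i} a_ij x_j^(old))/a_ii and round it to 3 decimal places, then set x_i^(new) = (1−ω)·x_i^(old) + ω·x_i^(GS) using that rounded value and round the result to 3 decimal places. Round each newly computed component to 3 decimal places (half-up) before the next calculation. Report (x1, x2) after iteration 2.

Iteration 1:
  x1: GS value = (-7 - (-3)·0.000) / (6) = -1.167;  x1 ← (1−ω)·0.000 + ω·-1.167 = -1.447
  x2: GS value = (-1 - (2)·-1.447) / (5) = 0.379;  x2 ← (1−ω)·0.000 + ω·0.379 = 0.470
Iteration 2:
  x1: GS value = (-7 - (-3)·0.470) / (6) = -0.932;  x1 ← (1−ω)·-1.447 + ω·-0.932 = -0.808
  x2: GS value = (-1 - (2)·-0.808) / (5) = 0.123;  x2 ← (1−ω)·0.470 + ω·0.123 = 0.040

(-0.808, 0.040)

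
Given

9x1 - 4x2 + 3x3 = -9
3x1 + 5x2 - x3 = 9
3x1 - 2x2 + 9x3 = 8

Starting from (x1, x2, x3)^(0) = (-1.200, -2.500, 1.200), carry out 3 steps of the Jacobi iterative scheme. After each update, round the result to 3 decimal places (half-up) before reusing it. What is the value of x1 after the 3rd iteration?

-0.245

Iteration 1:
  x1 = (-9 - (-4)·-2.500 - (3)·1.200) / (9) = -2.511
  x2 = (9 - (3)·-1.200 - (-1)·1.200) / (5) = 2.760
  x3 = (8 - (3)·-1.200 - (-2)·-2.500) / (9) = 0.733
Iteration 2:
  x1 = (-9 - (-4)·2.760 - (3)·0.733) / (9) = -0.018
  x2 = (9 - (3)·-2.511 - (-1)·0.733) / (5) = 3.453
  x3 = (8 - (3)·-2.511 - (-2)·2.760) / (9) = 2.339
Iteration 3:
  x1 = (-9 - (-4)·3.453 - (3)·2.339) / (9) = -0.245
  x2 = (9 - (3)·-0.018 - (-1)·2.339) / (5) = 2.279
  x3 = (8 - (3)·-0.018 - (-2)·3.453) / (9) = 1.662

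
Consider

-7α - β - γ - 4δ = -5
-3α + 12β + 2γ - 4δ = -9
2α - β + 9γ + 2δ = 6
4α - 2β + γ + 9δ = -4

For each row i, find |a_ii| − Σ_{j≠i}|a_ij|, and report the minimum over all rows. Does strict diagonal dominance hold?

row 1: |-7| − (1+1+4) = 1
row 2: |12| − (3+2+4) = 3
row 3: |9| − (2+1+2) = 4
row 4: |9| − (4+2+1) = 2
minimum over rows = 1 → strictly diagonally dominant (convergence guaranteed)

1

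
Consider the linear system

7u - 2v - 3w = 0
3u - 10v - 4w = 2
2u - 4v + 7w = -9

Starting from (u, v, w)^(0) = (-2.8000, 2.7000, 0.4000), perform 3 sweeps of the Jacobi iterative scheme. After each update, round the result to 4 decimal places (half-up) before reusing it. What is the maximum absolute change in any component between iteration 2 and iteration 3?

1.1677

Iteration 1:
  u = (0 - (-2)·2.7000 - (-3)·0.4000) / (7) = 0.9429
  v = (2 - (3)·-2.8000 - (-4)·0.4000) / (-10) = -1.2000
  w = (-9 - (2)·-2.8000 - (-4)·2.7000) / (7) = 1.0571
Iteration 2:
  u = (0 - (-2)·-1.2000 - (-3)·1.0571) / (7) = 0.1102
  v = (2 - (3)·0.9429 - (-4)·1.0571) / (-10) = -0.3400
  w = (-9 - (2)·0.9429 - (-4)·-1.2000) / (7) = -2.2408
Iteration 3:
  u = (0 - (-2)·-0.3400 - (-3)·-2.2408) / (7) = -1.0575
  v = (2 - (3)·0.1102 - (-4)·-2.2408) / (-10) = 0.7294
  w = (-9 - (2)·0.1102 - (-4)·-0.3400) / (7) = -1.5115
Change: (-1.1677, 1.0694, 0.7293) → max |·| = 1.1677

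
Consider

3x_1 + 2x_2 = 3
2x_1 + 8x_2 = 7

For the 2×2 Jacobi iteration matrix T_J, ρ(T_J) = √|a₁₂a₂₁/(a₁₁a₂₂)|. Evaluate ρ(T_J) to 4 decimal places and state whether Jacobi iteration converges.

a₁₂a₂₁/(a₁₁a₂₂) = (2)·(2) / ((3)·(8)) = 0.166667
ρ = √|0.166667| = √0.166667 = 0.4082
ρ < 1, so Jacobi converges

0.4082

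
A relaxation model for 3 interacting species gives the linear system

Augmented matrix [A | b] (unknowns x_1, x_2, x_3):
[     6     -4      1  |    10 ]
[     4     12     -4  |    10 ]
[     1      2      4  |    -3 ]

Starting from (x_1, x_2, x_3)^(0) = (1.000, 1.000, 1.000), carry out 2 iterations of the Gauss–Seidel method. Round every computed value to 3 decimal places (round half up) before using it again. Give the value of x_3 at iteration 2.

-1.099

Iteration 1:
  x_1 = (10 - (-4)·1.000 - (1)·1.000) / (6) = 2.167
  x_2 = (10 - (4)·2.167 - (-4)·1.000) / (12) = 0.444
  x_3 = (-3 - (1)·2.167 - (2)·0.444) / (4) = -1.514
Iteration 2:
  x_1 = (10 - (-4)·0.444 - (1)·-1.514) / (6) = 2.215
  x_2 = (10 - (4)·2.215 - (-4)·-1.514) / (12) = -0.410
  x_3 = (-3 - (1)·2.215 - (2)·-0.410) / (4) = -1.099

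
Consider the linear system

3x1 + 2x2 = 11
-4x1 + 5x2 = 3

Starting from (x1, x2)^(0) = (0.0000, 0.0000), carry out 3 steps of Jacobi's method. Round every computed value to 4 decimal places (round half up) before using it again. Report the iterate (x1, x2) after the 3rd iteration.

(1.3111, 3.2134)

Iteration 1:
  x1 = (11 - (2)·0.0000) / (3) = 3.6667
  x2 = (3 - (-4)·0.0000) / (5) = 0.6000
Iteration 2:
  x1 = (11 - (2)·0.6000) / (3) = 3.2667
  x2 = (3 - (-4)·3.6667) / (5) = 3.5334
Iteration 3:
  x1 = (11 - (2)·3.5334) / (3) = 1.3111
  x2 = (3 - (-4)·3.2667) / (5) = 3.2134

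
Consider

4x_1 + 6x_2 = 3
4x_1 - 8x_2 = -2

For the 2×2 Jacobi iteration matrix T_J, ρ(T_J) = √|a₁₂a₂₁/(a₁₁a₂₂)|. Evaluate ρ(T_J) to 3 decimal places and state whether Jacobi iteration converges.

0.866

a₁₂a₂₁/(a₁₁a₂₂) = (6)·(4) / ((4)·(-8)) = -0.750000
ρ = √|-0.750000| = √0.750000 = 0.866
ρ < 1, so Jacobi converges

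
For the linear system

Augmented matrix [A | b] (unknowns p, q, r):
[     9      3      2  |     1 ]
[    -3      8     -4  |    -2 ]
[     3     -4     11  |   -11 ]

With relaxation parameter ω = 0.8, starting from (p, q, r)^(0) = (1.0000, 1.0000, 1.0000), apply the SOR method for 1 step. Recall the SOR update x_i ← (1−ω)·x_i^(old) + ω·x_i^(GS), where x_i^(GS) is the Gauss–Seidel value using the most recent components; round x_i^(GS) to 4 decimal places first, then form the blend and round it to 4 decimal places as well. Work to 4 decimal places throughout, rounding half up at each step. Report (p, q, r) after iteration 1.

(-0.1555, 0.3534, -0.4633)

Iteration 1:
  p: GS value = (1 - (3)·1.0000 - (2)·1.0000) / (9) = -0.4444;  p ← (1−ω)·1.0000 + ω·-0.4444 = -0.1555
  q: GS value = (-2 - (-3)·-0.1555 - (-4)·1.0000) / (8) = 0.1917;  q ← (1−ω)·1.0000 + ω·0.1917 = 0.3534
  r: GS value = (-11 - (3)·-0.1555 - (-4)·0.3534) / (11) = -0.8291;  r ← (1−ω)·1.0000 + ω·-0.8291 = -0.4633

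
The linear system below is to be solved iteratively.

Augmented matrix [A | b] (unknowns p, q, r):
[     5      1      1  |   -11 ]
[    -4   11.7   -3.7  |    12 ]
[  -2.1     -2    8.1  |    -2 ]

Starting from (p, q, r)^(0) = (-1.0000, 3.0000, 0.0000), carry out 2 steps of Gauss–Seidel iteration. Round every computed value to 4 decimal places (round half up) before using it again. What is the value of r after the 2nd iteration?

Iteration 1:
  p = (-11 - (1)·3.0000 - (1)·0.0000) / (5) = -2.8000
  q = (12 - (-4)·-2.8000 - (-3.7)·0.0000) / (11.7) = 0.0684
  r = (-2 - (-2.1)·-2.8000 - (-2)·0.0684) / (8.1) = -0.9560
Iteration 2:
  p = (-11 - (1)·0.0684 - (1)·-0.9560) / (5) = -2.0225
  q = (12 - (-4)·-2.0225 - (-3.7)·-0.9560) / (11.7) = 0.0319
  r = (-2 - (-2.1)·-2.0225 - (-2)·0.0319) / (8.1) = -0.7634

-0.7634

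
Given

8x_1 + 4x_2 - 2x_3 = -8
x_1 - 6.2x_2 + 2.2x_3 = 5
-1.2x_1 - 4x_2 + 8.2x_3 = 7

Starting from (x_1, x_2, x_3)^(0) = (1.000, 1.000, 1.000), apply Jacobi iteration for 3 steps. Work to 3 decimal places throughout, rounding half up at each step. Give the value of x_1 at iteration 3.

Iteration 1:
  x_1 = (-8 - (4)·1.000 - (-2)·1.000) / (8) = -1.250
  x_2 = (5 - (1)·1.000 - (2.2)·1.000) / (-6.2) = -0.290
  x_3 = (7 - (-1.2)·1.000 - (-4)·1.000) / (8.2) = 1.488
Iteration 2:
  x_1 = (-8 - (4)·-0.290 - (-2)·1.488) / (8) = -0.483
  x_2 = (5 - (1)·-1.250 - (2.2)·1.488) / (-6.2) = -0.480
  x_3 = (7 - (-1.2)·-1.250 - (-4)·-0.290) / (8.2) = 0.529
Iteration 3:
  x_1 = (-8 - (4)·-0.480 - (-2)·0.529) / (8) = -0.628
  x_2 = (5 - (1)·-0.483 - (2.2)·0.529) / (-6.2) = -0.697
  x_3 = (7 - (-1.2)·-0.483 - (-4)·-0.480) / (8.2) = 0.549

-0.628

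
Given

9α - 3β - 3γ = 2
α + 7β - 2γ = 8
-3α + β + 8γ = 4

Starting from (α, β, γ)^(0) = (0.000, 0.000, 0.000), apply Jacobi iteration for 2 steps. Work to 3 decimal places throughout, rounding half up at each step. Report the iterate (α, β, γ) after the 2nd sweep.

Iteration 1:
  α = (2 - (-3)·0.000 - (-3)·0.000) / (9) = 0.222
  β = (8 - (1)·0.000 - (-2)·0.000) / (7) = 1.143
  γ = (4 - (-3)·0.000 - (1)·0.000) / (8) = 0.500
Iteration 2:
  α = (2 - (-3)·1.143 - (-3)·0.500) / (9) = 0.770
  β = (8 - (1)·0.222 - (-2)·0.500) / (7) = 1.254
  γ = (4 - (-3)·0.222 - (1)·1.143) / (8) = 0.440

(0.770, 1.254, 0.440)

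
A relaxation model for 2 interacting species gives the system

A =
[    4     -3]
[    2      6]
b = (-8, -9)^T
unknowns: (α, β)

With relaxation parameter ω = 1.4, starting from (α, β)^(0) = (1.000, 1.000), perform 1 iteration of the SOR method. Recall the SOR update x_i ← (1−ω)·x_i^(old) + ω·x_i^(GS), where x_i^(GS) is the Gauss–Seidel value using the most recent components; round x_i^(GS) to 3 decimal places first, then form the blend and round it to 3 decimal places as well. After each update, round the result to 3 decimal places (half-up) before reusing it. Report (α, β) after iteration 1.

Iteration 1:
  α: GS value = (-8 - (-3)·1.000) / (4) = -1.250;  α ← (1−ω)·1.000 + ω·-1.250 = -2.150
  β: GS value = (-9 - (2)·-2.150) / (6) = -0.783;  β ← (1−ω)·1.000 + ω·-0.783 = -1.496

(-2.150, -1.496)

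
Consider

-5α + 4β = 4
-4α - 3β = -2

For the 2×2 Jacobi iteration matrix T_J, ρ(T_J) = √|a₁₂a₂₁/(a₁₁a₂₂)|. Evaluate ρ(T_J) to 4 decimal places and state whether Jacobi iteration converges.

1.0328

a₁₂a₂₁/(a₁₁a₂₂) = (4)·(-4) / ((-5)·(-3)) = -1.066667
ρ = √|-1.066667| = √1.066667 = 1.0328
ρ > 1, so Jacobi diverges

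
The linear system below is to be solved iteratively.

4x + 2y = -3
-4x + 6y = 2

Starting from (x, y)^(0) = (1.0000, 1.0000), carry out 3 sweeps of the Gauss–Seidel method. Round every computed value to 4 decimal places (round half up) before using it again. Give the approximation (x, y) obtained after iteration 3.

Iteration 1:
  x = (-3 - (2)·1.0000) / (4) = -1.2500
  y = (2 - (-4)·-1.2500) / (6) = -0.5000
Iteration 2:
  x = (-3 - (2)·-0.5000) / (4) = -0.5000
  y = (2 - (-4)·-0.5000) / (6) = 0.0000
Iteration 3:
  x = (-3 - (2)·0.0000) / (4) = -0.7500
  y = (2 - (-4)·-0.7500) / (6) = -0.1667

(-0.7500, -0.1667)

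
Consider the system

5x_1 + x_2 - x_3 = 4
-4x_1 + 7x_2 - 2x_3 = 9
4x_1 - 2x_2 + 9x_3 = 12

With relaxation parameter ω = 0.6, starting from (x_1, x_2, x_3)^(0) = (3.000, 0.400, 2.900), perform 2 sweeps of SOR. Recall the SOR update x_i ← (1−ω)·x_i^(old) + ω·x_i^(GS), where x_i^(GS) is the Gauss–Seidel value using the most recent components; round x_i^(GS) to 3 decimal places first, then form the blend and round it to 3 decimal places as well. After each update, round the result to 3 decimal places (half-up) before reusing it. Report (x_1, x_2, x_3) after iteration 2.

(1.225, 2.328, 1.469)

Iteration 1:
  x_1: GS value = (4 - (1)·0.400 - (-1)·2.900) / (5) = 1.300;  x_1 ← (1−ω)·3.000 + ω·1.300 = 1.980
  x_2: GS value = (9 - (-4)·1.980 - (-2)·2.900) / (7) = 3.246;  x_2 ← (1−ω)·0.400 + ω·3.246 = 2.108
  x_3: GS value = (12 - (4)·1.980 - (-2)·2.108) / (9) = 0.922;  x_3 ← (1−ω)·2.900 + ω·0.922 = 1.713
Iteration 2:
  x_1: GS value = (4 - (1)·2.108 - (-1)·1.713) / (5) = 0.721;  x_1 ← (1−ω)·1.980 + ω·0.721 = 1.225
  x_2: GS value = (9 - (-4)·1.225 - (-2)·1.713) / (7) = 2.475;  x_2 ← (1−ω)·2.108 + ω·2.475 = 2.328
  x_3: GS value = (12 - (4)·1.225 - (-2)·2.328) / (9) = 1.306;  x_3 ← (1−ω)·1.713 + ω·1.306 = 1.469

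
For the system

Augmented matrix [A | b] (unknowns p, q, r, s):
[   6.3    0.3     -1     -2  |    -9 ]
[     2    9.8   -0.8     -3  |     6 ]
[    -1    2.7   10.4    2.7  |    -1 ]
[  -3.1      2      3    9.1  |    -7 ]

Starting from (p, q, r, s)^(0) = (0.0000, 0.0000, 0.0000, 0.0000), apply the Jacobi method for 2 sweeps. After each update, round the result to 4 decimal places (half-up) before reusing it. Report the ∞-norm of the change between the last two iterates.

Iteration 1:
  p = (-9 - (0.3)·0.0000 - (-1)·0.0000 - (-2)·0.0000) / (6.3) = -1.4286
  q = (6 - (2)·0.0000 - (-0.8)·0.0000 - (-3)·0.0000) / (9.8) = 0.6122
  r = (-1 - (-1)·0.0000 - (2.7)·0.0000 - (2.7)·0.0000) / (10.4) = -0.0962
  s = (-7 - (-3.1)·0.0000 - (2)·0.0000 - (3)·0.0000) / (9.1) = -0.7692
Iteration 2:
  p = (-9 - (0.3)·0.6122 - (-1)·-0.0962 - (-2)·-0.7692) / (6.3) = -1.7172
  q = (6 - (2)·-1.4286 - (-0.8)·-0.0962 - (-3)·-0.7692) / (9.8) = 0.6605
  r = (-1 - (-1)·-1.4286 - (2.7)·0.6122 - (2.7)·-0.7692) / (10.4) = -0.1928
  s = (-7 - (-3.1)·-1.4286 - (2)·0.6122 - (3)·-0.0962) / (9.1) = -1.3587
Change: (-0.2886, 0.0483, -0.0966, -0.5895) → max |·| = 0.5895

0.5895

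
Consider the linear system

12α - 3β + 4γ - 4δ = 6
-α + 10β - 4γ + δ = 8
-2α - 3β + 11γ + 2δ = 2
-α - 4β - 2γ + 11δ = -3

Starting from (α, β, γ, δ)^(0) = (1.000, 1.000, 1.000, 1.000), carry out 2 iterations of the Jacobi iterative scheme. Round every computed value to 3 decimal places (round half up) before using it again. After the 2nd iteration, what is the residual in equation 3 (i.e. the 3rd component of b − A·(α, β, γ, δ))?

-0.396

Iteration 1:
  α = (6 - (-3)·1.000 - (4)·1.000 - (-4)·1.000) / (12) = 0.750
  β = (8 - (-1)·1.000 - (-4)·1.000 - (1)·1.000) / (10) = 1.200
  γ = (2 - (-2)·1.000 - (-3)·1.000 - (2)·1.000) / (11) = 0.455
  δ = (-3 - (-1)·1.000 - (-4)·1.000 - (-2)·1.000) / (11) = 0.364
Iteration 2:
  α = (6 - (-3)·1.200 - (4)·0.455 - (-4)·0.364) / (12) = 0.770
  β = (8 - (-1)·0.750 - (-4)·0.455 - (1)·0.364) / (10) = 1.021
  γ = (2 - (-2)·0.750 - (-3)·1.200 - (2)·0.364) / (11) = 0.579
  δ = (-3 - (-1)·0.750 - (-4)·1.200 - (-2)·0.455) / (11) = 0.315
Residual b − A·x = (-1.233, 0.561, -0.396, -0.453)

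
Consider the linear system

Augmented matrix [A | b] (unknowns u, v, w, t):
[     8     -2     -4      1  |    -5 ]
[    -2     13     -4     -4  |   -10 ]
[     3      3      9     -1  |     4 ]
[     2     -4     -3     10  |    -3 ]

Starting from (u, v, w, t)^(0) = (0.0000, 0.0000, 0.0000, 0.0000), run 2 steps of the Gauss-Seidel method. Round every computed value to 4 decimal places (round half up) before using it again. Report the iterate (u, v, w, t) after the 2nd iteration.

Iteration 1:
  u = (-5 - (-2)·0.0000 - (-4)·0.0000 - (1)·0.0000) / (8) = -0.6250
  v = (-10 - (-2)·-0.6250 - (-4)·0.0000 - (-4)·0.0000) / (13) = -0.8654
  w = (4 - (3)·-0.6250 - (3)·-0.8654 - (-1)·0.0000) / (9) = 0.9412
  t = (-3 - (2)·-0.6250 - (-4)·-0.8654 - (-3)·0.9412) / (10) = -0.2388
Iteration 2:
  u = (-5 - (-2)·-0.8654 - (-4)·0.9412 - (1)·-0.2388) / (8) = -0.3409
  v = (-10 - (-2)·-0.3409 - (-4)·0.9412 - (-4)·-0.2388) / (13) = -0.6056
  w = (4 - (3)·-0.3409 - (3)·-0.6056 - (-1)·-0.2388) / (9) = 0.7334
  t = (-3 - (2)·-0.3409 - (-4)·-0.6056 - (-3)·0.7334) / (10) = -0.2540

(-0.3409, -0.6056, 0.7334, -0.2540)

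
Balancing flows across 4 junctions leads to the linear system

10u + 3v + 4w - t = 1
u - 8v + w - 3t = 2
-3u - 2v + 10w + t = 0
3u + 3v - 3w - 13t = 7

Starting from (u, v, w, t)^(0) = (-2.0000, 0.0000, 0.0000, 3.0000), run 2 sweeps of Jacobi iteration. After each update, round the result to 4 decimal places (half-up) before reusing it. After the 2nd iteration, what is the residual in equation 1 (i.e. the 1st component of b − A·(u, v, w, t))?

-7.8560

Iteration 1:
  u = (1 - (3)·0.0000 - (4)·0.0000 - (-1)·3.0000) / (10) = 0.4000
  v = (2 - (1)·-2.0000 - (1)·0.0000 - (-3)·3.0000) / (-8) = -1.6250
  w = (0 - (-3)·-2.0000 - (-2)·0.0000 - (1)·3.0000) / (10) = -0.9000
  t = (7 - (3)·-2.0000 - (3)·0.0000 - (-3)·0.0000) / (-13) = -1.0000
Iteration 2:
  u = (1 - (3)·-1.6250 - (4)·-0.9000 - (-1)·-1.0000) / (10) = 0.8475
  v = (2 - (1)·0.4000 - (1)·-0.9000 - (-3)·-1.0000) / (-8) = 0.0625
  w = (0 - (-3)·0.4000 - (-2)·-1.6250 - (1)·-1.0000) / (10) = -0.1050
  t = (7 - (3)·0.4000 - (3)·-1.6250 - (-3)·-0.9000) / (-13) = -0.6135
Residual b − A·x = (-7.8560, -0.0830, 4.3310, -4.0205)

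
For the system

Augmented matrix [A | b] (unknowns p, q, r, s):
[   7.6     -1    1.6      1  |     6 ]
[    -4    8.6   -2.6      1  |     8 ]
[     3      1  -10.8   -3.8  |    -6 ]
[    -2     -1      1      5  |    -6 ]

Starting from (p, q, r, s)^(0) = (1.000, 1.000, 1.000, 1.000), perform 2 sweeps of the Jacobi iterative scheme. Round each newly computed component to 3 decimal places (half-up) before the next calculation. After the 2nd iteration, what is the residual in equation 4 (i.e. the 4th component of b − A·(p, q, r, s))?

Iteration 1:
  p = (6 - (-1)·1.000 - (1.6)·1.000 - (1)·1.000) / (7.6) = 0.579
  q = (8 - (-4)·1.000 - (-2.6)·1.000 - (1)·1.000) / (8.6) = 1.581
  r = (-6 - (3)·1.000 - (1)·1.000 - (-3.8)·1.000) / (-10.8) = 0.574
  s = (-6 - (-2)·1.000 - (-1)·1.000 - (1)·1.000) / (5) = -0.800
Iteration 2:
  p = (6 - (-1)·1.581 - (1.6)·0.574 - (1)·-0.800) / (7.6) = 0.982
  q = (8 - (-4)·0.579 - (-2.6)·0.574 - (1)·-0.800) / (8.6) = 1.466
  r = (-6 - (3)·0.579 - (1)·1.581 - (-3.8)·-0.800) / (-10.8) = 1.144
  s = (-6 - (-2)·0.579 - (-1)·1.581 - (1)·0.574) / (5) = -0.767
Residual b − A·x = (-1.061, 3.062, -0.971, 0.121)

0.121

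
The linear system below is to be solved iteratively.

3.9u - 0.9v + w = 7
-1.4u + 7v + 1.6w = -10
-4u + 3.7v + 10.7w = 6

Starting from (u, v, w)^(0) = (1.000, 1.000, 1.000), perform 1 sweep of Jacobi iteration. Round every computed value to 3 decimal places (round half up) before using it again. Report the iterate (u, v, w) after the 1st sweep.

Iteration 1:
  u = (7 - (-0.9)·1.000 - (1)·1.000) / (3.9) = 1.769
  v = (-10 - (-1.4)·1.000 - (1.6)·1.000) / (7) = -1.457
  w = (6 - (-4)·1.000 - (3.7)·1.000) / (10.7) = 0.589

(1.769, -1.457, 0.589)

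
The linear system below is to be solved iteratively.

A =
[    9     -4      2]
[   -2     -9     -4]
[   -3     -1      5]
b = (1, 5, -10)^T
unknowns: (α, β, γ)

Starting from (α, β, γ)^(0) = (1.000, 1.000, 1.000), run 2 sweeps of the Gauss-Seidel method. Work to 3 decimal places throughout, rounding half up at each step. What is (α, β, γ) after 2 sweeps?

Iteration 1:
  α = (1 - (-4)·1.000 - (2)·1.000) / (9) = 0.333
  β = (5 - (-2)·0.333 - (-4)·1.000) / (-9) = -1.074
  γ = (-10 - (-3)·0.333 - (-1)·-1.074) / (5) = -2.015
Iteration 2:
  α = (1 - (-4)·-1.074 - (2)·-2.015) / (9) = 0.082
  β = (5 - (-2)·0.082 - (-4)·-2.015) / (-9) = 0.322
  γ = (-10 - (-3)·0.082 - (-1)·0.322) / (5) = -1.886

(0.082, 0.322, -1.886)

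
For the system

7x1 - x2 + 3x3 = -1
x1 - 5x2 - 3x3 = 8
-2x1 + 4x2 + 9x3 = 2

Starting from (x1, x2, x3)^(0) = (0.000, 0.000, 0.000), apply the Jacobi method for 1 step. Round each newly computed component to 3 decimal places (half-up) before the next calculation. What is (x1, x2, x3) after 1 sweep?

(-0.143, -1.600, 0.222)

Iteration 1:
  x1 = (-1 - (-1)·0.000 - (3)·0.000) / (7) = -0.143
  x2 = (8 - (1)·0.000 - (-3)·0.000) / (-5) = -1.600
  x3 = (2 - (-2)·0.000 - (4)·0.000) / (9) = 0.222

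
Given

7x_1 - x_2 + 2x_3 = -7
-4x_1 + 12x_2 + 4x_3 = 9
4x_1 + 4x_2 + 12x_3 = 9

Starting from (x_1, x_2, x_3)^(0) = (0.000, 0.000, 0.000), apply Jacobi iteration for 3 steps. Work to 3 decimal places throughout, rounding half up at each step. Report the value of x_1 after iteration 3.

-1.214

Iteration 1:
  x_1 = (-7 - (-1)·0.000 - (2)·0.000) / (7) = -1.000
  x_2 = (9 - (-4)·0.000 - (4)·0.000) / (12) = 0.750
  x_3 = (9 - (4)·0.000 - (4)·0.000) / (12) = 0.750
Iteration 2:
  x_1 = (-7 - (-1)·0.750 - (2)·0.750) / (7) = -1.107
  x_2 = (9 - (-4)·-1.000 - (4)·0.750) / (12) = 0.167
  x_3 = (9 - (4)·-1.000 - (4)·0.750) / (12) = 0.833
Iteration 3:
  x_1 = (-7 - (-1)·0.167 - (2)·0.833) / (7) = -1.214
  x_2 = (9 - (-4)·-1.107 - (4)·0.833) / (12) = 0.103
  x_3 = (9 - (4)·-1.107 - (4)·0.167) / (12) = 1.063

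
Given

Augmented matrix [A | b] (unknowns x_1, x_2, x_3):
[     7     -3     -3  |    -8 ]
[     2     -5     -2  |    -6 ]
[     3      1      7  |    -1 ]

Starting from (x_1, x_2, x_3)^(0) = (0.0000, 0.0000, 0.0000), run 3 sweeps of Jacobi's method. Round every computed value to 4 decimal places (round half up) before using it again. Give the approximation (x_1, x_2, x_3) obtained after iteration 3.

(-0.7248, 0.8539, 0.0385)

Iteration 1:
  x_1 = (-8 - (-3)·0.0000 - (-3)·0.0000) / (7) = -1.1429
  x_2 = (-6 - (2)·0.0000 - (-2)·0.0000) / (-5) = 1.2000
  x_3 = (-1 - (3)·0.0000 - (1)·0.0000) / (7) = -0.1429
Iteration 2:
  x_1 = (-8 - (-3)·1.2000 - (-3)·-0.1429) / (7) = -0.6898
  x_2 = (-6 - (2)·-1.1429 - (-2)·-0.1429) / (-5) = 0.8000
  x_3 = (-1 - (3)·-1.1429 - (1)·1.2000) / (7) = 0.1755
Iteration 3:
  x_1 = (-8 - (-3)·0.8000 - (-3)·0.1755) / (7) = -0.7248
  x_2 = (-6 - (2)·-0.6898 - (-2)·0.1755) / (-5) = 0.8539
  x_3 = (-1 - (3)·-0.6898 - (1)·0.8000) / (7) = 0.0385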